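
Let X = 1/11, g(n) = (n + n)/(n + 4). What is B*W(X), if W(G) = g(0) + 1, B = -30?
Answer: -30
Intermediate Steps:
g(n) = 2*n/(4 + n) (g(n) = (2*n)/(4 + n) = 2*n/(4 + n))
X = 1/11 ≈ 0.090909
W(G) = 1 (W(G) = 2*0/(4 + 0) + 1 = 2*0/4 + 1 = 2*0*(1/4) + 1 = 0 + 1 = 1)
B*W(X) = -30*1 = -30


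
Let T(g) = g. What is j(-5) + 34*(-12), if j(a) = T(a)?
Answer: -413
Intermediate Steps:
j(a) = a
j(-5) + 34*(-12) = -5 + 34*(-12) = -5 - 408 = -413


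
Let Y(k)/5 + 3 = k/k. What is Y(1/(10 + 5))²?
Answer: 100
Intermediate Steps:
Y(k) = -10 (Y(k) = -15 + 5*(k/k) = -15 + 5*1 = -15 + 5 = -10)
Y(1/(10 + 5))² = (-10)² = 100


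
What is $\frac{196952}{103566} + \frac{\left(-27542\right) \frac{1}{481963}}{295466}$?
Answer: $\frac{7011671670820711}{3687044874454257} \approx 1.9017$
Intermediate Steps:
$\frac{196952}{103566} + \frac{\left(-27542\right) \frac{1}{481963}}{295466} = 196952 \cdot \frac{1}{103566} + \left(-27542\right) \frac{1}{481963} \cdot \frac{1}{295466} = \frac{98476}{51783} - \frac{13771}{71201839879} = \frac{7011671670820711}{3687044874454257}$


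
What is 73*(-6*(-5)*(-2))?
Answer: -4380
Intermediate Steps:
73*(-6*(-5)*(-2)) = 73*(30*(-2)) = 73*(-60) = -4380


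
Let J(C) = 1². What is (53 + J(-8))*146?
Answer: 7884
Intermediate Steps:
J(C) = 1
(53 + J(-8))*146 = (53 + 1)*146 = 54*146 = 7884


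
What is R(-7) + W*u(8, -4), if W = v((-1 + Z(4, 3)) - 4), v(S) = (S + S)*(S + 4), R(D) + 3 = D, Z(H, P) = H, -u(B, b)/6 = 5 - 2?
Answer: 98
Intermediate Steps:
u(B, b) = -18 (u(B, b) = -6*(5 - 2) = -6*3 = -18)
R(D) = -3 + D
v(S) = 2*S*(4 + S) (v(S) = (2*S)*(4 + S) = 2*S*(4 + S))
W = -6 (W = 2*((-1 + 4) - 4)*(4 + ((-1 + 4) - 4)) = 2*(3 - 4)*(4 + (3 - 4)) = 2*(-1)*(4 - 1) = 2*(-1)*3 = -6)
R(-7) + W*u(8, -4) = (-3 - 7) - 6*(-18) = -10 + 108 = 98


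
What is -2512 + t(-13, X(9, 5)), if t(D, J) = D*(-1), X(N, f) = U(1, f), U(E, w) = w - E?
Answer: -2499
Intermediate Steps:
X(N, f) = -1 + f (X(N, f) = f - 1*1 = f - 1 = -1 + f)
t(D, J) = -D
-2512 + t(-13, X(9, 5)) = -2512 - 1*(-13) = -2512 + 13 = -2499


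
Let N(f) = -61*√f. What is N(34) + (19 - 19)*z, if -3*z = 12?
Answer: -61*√34 ≈ -355.69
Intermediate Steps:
z = -4 (z = -⅓*12 = -4)
N(34) + (19 - 19)*z = -61*√34 + (19 - 19)*(-4) = -61*√34 + 0*(-4) = -61*√34 + 0 = -61*√34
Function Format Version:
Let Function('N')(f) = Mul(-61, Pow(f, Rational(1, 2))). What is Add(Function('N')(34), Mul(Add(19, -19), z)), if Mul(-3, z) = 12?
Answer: Mul(-61, Pow(34, Rational(1, 2))) ≈ -355.69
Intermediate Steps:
z = -4 (z = Mul(Rational(-1, 3), 12) = -4)
Add(Function('N')(34), Mul(Add(19, -19), z)) = Add(Mul(-61, Pow(34, Rational(1, 2))), Mul(Add(19, -19), -4)) = Add(Mul(-61, Pow(34, Rational(1, 2))), Mul(0, -4)) = Add(Mul(-61, Pow(34, Rational(1, 2))), 0) = Mul(-61, Pow(34, Rational(1, 2)))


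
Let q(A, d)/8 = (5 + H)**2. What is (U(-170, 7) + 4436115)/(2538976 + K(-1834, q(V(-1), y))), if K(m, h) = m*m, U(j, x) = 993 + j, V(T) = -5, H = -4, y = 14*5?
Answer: 2218469/2951266 ≈ 0.75170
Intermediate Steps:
y = 70
q(A, d) = 8 (q(A, d) = 8*(5 - 4)**2 = 8*1**2 = 8*1 = 8)
K(m, h) = m**2
(U(-170, 7) + 4436115)/(2538976 + K(-1834, q(V(-1), y))) = ((993 - 170) + 4436115)/(2538976 + (-1834)**2) = (823 + 4436115)/(2538976 + 3363556) = 4436938/5902532 = 4436938*(1/5902532) = 2218469/2951266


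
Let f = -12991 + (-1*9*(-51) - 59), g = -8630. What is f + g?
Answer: -21221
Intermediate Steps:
f = -12591 (f = -12991 + (-9*(-51) - 59) = -12991 + (459 - 59) = -12991 + 400 = -12591)
f + g = -12591 - 8630 = -21221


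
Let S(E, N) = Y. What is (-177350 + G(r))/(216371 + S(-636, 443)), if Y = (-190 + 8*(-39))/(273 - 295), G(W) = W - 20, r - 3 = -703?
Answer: -979385/1190166 ≈ -0.82290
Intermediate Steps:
r = -700 (r = 3 - 703 = -700)
G(W) = -20 + W
Y = 251/11 (Y = (-190 - 312)/(-22) = -502*(-1/22) = 251/11 ≈ 22.818)
S(E, N) = 251/11
(-177350 + G(r))/(216371 + S(-636, 443)) = (-177350 + (-20 - 700))/(216371 + 251/11) = (-177350 - 720)/(2380332/11) = -178070*11/2380332 = -979385/1190166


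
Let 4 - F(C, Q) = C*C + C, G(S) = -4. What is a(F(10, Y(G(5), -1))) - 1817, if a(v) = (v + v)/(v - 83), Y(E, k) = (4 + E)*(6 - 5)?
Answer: -343201/189 ≈ -1815.9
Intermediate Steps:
Y(E, k) = 4 + E (Y(E, k) = (4 + E)*1 = 4 + E)
F(C, Q) = 4 - C - C² (F(C, Q) = 4 - (C*C + C) = 4 - (C² + C) = 4 - (C + C²) = 4 + (-C - C²) = 4 - C - C²)
a(v) = 2*v/(-83 + v) (a(v) = (2*v)/(-83 + v) = 2*v/(-83 + v))
a(F(10, Y(G(5), -1))) - 1817 = 2*(4 - 1*10 - 1*10²)/(-83 + (4 - 1*10 - 1*10²)) - 1817 = 2*(4 - 10 - 1*100)/(-83 + (4 - 10 - 1*100)) - 1817 = 2*(4 - 10 - 100)/(-83 + (4 - 10 - 100)) - 1817 = 2*(-106)/(-83 - 106) - 1817 = 2*(-106)/(-189) - 1817 = 2*(-106)*(-1/189) - 1817 = 212/189 - 1817 = -343201/189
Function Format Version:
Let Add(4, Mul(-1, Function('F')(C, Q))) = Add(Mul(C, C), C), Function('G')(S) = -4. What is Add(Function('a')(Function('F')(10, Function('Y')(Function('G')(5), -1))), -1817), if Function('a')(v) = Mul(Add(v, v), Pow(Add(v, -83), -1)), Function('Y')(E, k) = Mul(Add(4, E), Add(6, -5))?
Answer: Rational(-343201, 189) ≈ -1815.9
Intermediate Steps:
Function('Y')(E, k) = Add(4, E) (Function('Y')(E, k) = Mul(Add(4, E), 1) = Add(4, E))
Function('F')(C, Q) = Add(4, Mul(-1, C), Mul(-1, Pow(C, 2))) (Function('F')(C, Q) = Add(4, Mul(-1, Add(Mul(C, C), C))) = Add(4, Mul(-1, Add(Pow(C, 2), C))) = Add(4, Mul(-1, Add(C, Pow(C, 2)))) = Add(4, Add(Mul(-1, C), Mul(-1, Pow(C, 2)))) = Add(4, Mul(-1, C), Mul(-1, Pow(C, 2))))
Function('a')(v) = Mul(2, v, Pow(Add(-83, v), -1)) (Function('a')(v) = Mul(Mul(2, v), Pow(Add(-83, v), -1)) = Mul(2, v, Pow(Add(-83, v), -1)))
Add(Function('a')(Function('F')(10, Function('Y')(Function('G')(5), -1))), -1817) = Add(Mul(2, Add(4, Mul(-1, 10), Mul(-1, Pow(10, 2))), Pow(Add(-83, Add(4, Mul(-1, 10), Mul(-1, Pow(10, 2)))), -1)), -1817) = Add(Mul(2, Add(4, -10, Mul(-1, 100)), Pow(Add(-83, Add(4, -10, Mul(-1, 100))), -1)), -1817) = Add(Mul(2, Add(4, -10, -100), Pow(Add(-83, Add(4, -10, -100)), -1)), -1817) = Add(Mul(2, -106, Pow(Add(-83, -106), -1)), -1817) = Add(Mul(2, -106, Pow(-189, -1)), -1817) = Add(Mul(2, -106, Rational(-1, 189)), -1817) = Add(Rational(212, 189), -1817) = Rational(-343201, 189)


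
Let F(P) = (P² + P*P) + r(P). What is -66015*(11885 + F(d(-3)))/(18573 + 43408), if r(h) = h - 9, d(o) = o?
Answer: -784984365/61981 ≈ -12665.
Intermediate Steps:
r(h) = -9 + h
F(P) = -9 + P + 2*P² (F(P) = (P² + P*P) + (-9 + P) = (P² + P²) + (-9 + P) = 2*P² + (-9 + P) = -9 + P + 2*P²)
-66015*(11885 + F(d(-3)))/(18573 + 43408) = -66015*(11885 + (-9 - 3 + 2*(-3)²))/(18573 + 43408) = -66015/(61981/(11885 + (-9 - 3 + 2*9))) = -66015/(61981/(11885 + (-9 - 3 + 18))) = -66015/(61981/(11885 + 6)) = -66015/(61981/11891) = -66015/(61981*(1/11891)) = -66015/61981/11891 = -66015*11891/61981 = -784984365/61981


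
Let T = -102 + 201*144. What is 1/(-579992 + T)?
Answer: -1/551150 ≈ -1.8144e-6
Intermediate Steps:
T = 28842 (T = -102 + 28944 = 28842)
1/(-579992 + T) = 1/(-579992 + 28842) = 1/(-551150) = -1/551150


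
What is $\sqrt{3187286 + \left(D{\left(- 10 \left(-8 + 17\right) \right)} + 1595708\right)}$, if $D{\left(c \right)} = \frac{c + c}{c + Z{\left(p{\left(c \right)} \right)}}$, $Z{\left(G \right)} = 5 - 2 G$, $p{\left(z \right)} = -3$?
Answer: $\frac{\sqrt{29850679774}}{79} \approx 2187.0$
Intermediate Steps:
$D{\left(c \right)} = \frac{2 c}{11 + c}$ ($D{\left(c \right)} = \frac{c + c}{c + \left(5 - -6\right)} = \frac{2 c}{c + \left(5 + 6\right)} = \frac{2 c}{c + 11} = \frac{2 c}{11 + c}$)
$\sqrt{3187286 + \left(D{\left(- 10 \left(-8 + 17\right) \right)} + 1595708\right)} = \sqrt{3187286 + \left(\frac{2 \left(- 10 \left(-8 + 17\right)\right)}{11 - 10 \left(-8 + 17\right)} + 1595708\right)} = \sqrt{3187286 + \left(\frac{2 \left(\left(-10\right) 9\right)}{11 - 90} + 1595708\right)} = \sqrt{3187286 + \left(2 \left(-90\right) \frac{1}{11 - 90} + 1595708\right)} = \sqrt{3187286 + \left(2 \left(-90\right) \frac{1}{-79} + 1595708\right)} = \sqrt{3187286 + \left(2 \left(-90\right) \left(- \frac{1}{79}\right) + 1595708\right)} = \sqrt{3187286 + \left(\frac{180}{79} + 1595708\right)} = \sqrt{3187286 + \frac{126061112}{79}} = \sqrt{\frac{377856706}{79}} = \frac{\sqrt{29850679774}}{79}$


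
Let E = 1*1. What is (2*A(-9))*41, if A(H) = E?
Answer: 82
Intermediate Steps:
E = 1
A(H) = 1
(2*A(-9))*41 = (2*1)*41 = 2*41 = 82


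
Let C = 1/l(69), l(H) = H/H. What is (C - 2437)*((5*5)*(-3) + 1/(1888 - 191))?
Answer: 310039464/1697 ≈ 1.8270e+5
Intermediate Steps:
l(H) = 1
C = 1 (C = 1/1 = 1)
(C - 2437)*((5*5)*(-3) + 1/(1888 - 191)) = (1 - 2437)*((5*5)*(-3) + 1/(1888 - 191)) = -2436*(25*(-3) + 1/1697) = -2436*(-75 + 1/1697) = -2436*(-127274/1697) = 310039464/1697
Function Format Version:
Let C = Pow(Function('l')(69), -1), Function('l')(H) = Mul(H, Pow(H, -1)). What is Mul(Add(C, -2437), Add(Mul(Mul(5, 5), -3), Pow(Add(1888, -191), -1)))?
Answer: Rational(310039464, 1697) ≈ 1.8270e+5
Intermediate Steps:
Function('l')(H) = 1
C = 1 (C = Pow(1, -1) = 1)
Mul(Add(C, -2437), Add(Mul(Mul(5, 5), -3), Pow(Add(1888, -191), -1))) = Mul(Add(1, -2437), Add(Mul(Mul(5, 5), -3), Pow(Add(1888, -191), -1))) = Mul(-2436, Add(Mul(25, -3), Pow(1697, -1))) = Mul(-2436, Add(-75, Rational(1, 1697))) = Mul(-2436, Rational(-127274, 1697)) = Rational(310039464, 1697)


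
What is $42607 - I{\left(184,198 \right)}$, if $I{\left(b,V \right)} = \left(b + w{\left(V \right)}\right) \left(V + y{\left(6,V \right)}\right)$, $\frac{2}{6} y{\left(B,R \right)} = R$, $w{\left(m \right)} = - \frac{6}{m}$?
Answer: $-103097$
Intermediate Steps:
$y{\left(B,R \right)} = 3 R$
$I{\left(b,V \right)} = 4 V \left(b - \frac{6}{V}\right)$ ($I{\left(b,V \right)} = \left(b - \frac{6}{V}\right) \left(V + 3 V\right) = \left(b - \frac{6}{V}\right) 4 V = 4 V \left(b - \frac{6}{V}\right)$)
$42607 - I{\left(184,198 \right)} = 42607 - \left(-24 + 4 \cdot 198 \cdot 184\right) = 42607 - \left(-24 + 145728\right) = 42607 - 145704 = -103097$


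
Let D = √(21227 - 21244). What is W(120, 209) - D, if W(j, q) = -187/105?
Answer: -187/105 - I*√17 ≈ -1.781 - 4.1231*I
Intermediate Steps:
W(j, q) = -187/105 (W(j, q) = -187*1/105 = -187/105)
D = I*√17 (D = √(-17) = I*√17 ≈ 4.1231*I)
W(120, 209) - D = -187/105 - I*√17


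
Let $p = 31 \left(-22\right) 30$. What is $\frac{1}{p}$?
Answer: $- \frac{1}{20460} \approx -4.8876 \cdot 10^{-5}$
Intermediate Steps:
$p = -20460$ ($p = \left(-682\right) 30 = -20460$)
$\frac{1}{p} = \frac{1}{-20460} = - \frac{1}{20460}$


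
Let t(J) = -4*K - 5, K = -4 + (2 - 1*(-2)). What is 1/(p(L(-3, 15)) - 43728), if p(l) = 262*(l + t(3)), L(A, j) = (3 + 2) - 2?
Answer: -1/44252 ≈ -2.2598e-5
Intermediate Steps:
K = 0 (K = -4 + (2 + 2) = -4 + 4 = 0)
L(A, j) = 3 (L(A, j) = 5 - 2 = 3)
t(J) = -5 (t(J) = -4*0 - 5 = 0 - 5 = -5)
p(l) = -1310 + 262*l (p(l) = 262*(l - 5) = 262*(-5 + l) = -1310 + 262*l)
1/(p(L(-3, 15)) - 43728) = 1/((-1310 + 262*3) - 43728) = 1/((-1310 + 786) - 43728) = 1/(-524 - 43728) = 1/(-44252) = -1/44252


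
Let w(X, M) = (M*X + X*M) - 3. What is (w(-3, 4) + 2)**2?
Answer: 625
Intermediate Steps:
w(X, M) = -3 + 2*M*X (w(X, M) = (M*X + M*X) - 3 = 2*M*X - 3 = -3 + 2*M*X)
(w(-3, 4) + 2)**2 = ((-3 + 2*4*(-3)) + 2)**2 = ((-3 - 24) + 2)**2 = (-27 + 2)**2 = (-25)**2 = 625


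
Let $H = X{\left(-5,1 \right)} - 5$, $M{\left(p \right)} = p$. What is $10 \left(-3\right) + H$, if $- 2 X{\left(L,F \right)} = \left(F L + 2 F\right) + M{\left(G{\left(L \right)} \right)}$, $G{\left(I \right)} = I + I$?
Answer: $- \frac{57}{2} \approx -28.5$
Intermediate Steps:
$G{\left(I \right)} = 2 I$
$X{\left(L,F \right)} = - F - L - \frac{F L}{2}$ ($X{\left(L,F \right)} = - \frac{\left(F L + 2 F\right) + 2 L}{2} = - \frac{\left(2 F + F L\right) + 2 L}{2} = - \frac{2 F + 2 L + F L}{2} = - F - L - \frac{F L}{2}$)
$H = \frac{3}{2}$ ($H = \left(\left(-1\right) 1 - -5 - \frac{1}{2} \left(-5\right)\right) - 5 = \left(-1 + 5 + \frac{5}{2}\right) - 5 = \frac{13}{2} - 5 = \frac{3}{2} \approx 1.5$)
$10 \left(-3\right) + H = 10 \left(-3\right) + \frac{3}{2} = -30 + \frac{3}{2} = - \frac{57}{2}$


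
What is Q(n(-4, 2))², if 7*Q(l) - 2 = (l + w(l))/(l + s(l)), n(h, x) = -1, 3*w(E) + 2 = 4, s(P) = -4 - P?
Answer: 625/7056 ≈ 0.088577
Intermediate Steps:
w(E) = ⅔ (w(E) = -⅔ + (⅓)*4 = -⅔ + 4/3 = ⅔)
Q(l) = 11/42 - l/28 (Q(l) = 2/7 + ((l + ⅔)/(l + (-4 - l)))/7 = 2/7 + ((⅔ + l)/(-4))/7 = 2/7 + ((⅔ + l)*(-¼))/7 = 2/7 + (-⅙ - l/4)/7 = 2/7 + (-1/42 - l/28) = 11/42 - l/28)
Q(n(-4, 2))² = (11/42 - 1/28*(-1))² = (11/42 + 1/28)² = (25/84)² = 625/7056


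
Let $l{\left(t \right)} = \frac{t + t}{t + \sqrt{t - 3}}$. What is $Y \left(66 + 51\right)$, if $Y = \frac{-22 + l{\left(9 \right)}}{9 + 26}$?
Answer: $- \frac{58032}{875} - \frac{702 \sqrt{6}}{875} \approx -68.287$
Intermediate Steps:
$l{\left(t \right)} = \frac{2 t}{t + \sqrt{-3 + t}}$
$Y = - \frac{22}{35} + \frac{18}{35 \left(9 + \sqrt{6}\right)}$ ($Y = \frac{-22 + 2 \cdot 9 \frac{1}{9 + \sqrt{-3 + 9}}}{9 + 26} = \frac{-22 + 2 \cdot 9 \frac{1}{9 + \sqrt{6}}}{35} = \left(-22 + \frac{18}{9 + \sqrt{6}}\right) \frac{1}{35} = - \frac{22}{35} + \frac{18}{35 \left(9 + \sqrt{6}\right)} \approx -0.58365$)
$Y \left(66 + 51\right) = \left(- \frac{496}{875} - \frac{6 \sqrt{6}}{875}\right) \left(66 + 51\right) = \left(- \frac{496}{875} - \frac{6 \sqrt{6}}{875}\right) 117 = - \frac{58032}{875} - \frac{702 \sqrt{6}}{875}$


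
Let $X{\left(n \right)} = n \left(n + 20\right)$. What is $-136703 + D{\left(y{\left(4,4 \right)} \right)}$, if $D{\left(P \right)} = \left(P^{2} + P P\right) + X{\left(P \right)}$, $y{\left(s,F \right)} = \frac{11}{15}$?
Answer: $- \frac{3417168}{25} \approx -1.3669 \cdot 10^{5}$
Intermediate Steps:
$X{\left(n \right)} = n \left(20 + n\right)$
$y{\left(s,F \right)} = \frac{11}{15}$ ($y{\left(s,F \right)} = 11 \cdot \frac{1}{15} = \frac{11}{15}$)
$D{\left(P \right)} = 2 P^{2} + P \left(20 + P\right)$ ($D{\left(P \right)} = \left(P^{2} + P P\right) + P \left(20 + P\right) = \left(P^{2} + P^{2}\right) + P \left(20 + P\right) = 2 P^{2} + P \left(20 + P\right)$)
$-136703 + D{\left(y{\left(4,4 \right)} \right)} = -136703 + \frac{11 \left(20 + 3 \cdot \frac{11}{15}\right)}{15} = -136703 + \frac{11 \left(20 + \frac{11}{5}\right)}{15} = -136703 + \frac{11}{15} \cdot \frac{111}{5} = -136703 + \frac{407}{25} = - \frac{3417168}{25}$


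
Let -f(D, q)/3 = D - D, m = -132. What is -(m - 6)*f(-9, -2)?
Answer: 0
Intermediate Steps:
f(D, q) = 0 (f(D, q) = -3*(D - D) = -3*0 = 0)
-(m - 6)*f(-9, -2) = -(-132 - 6)*0 = -(-138)*0 = -1*0 = 0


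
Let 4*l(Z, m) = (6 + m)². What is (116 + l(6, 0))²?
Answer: 15625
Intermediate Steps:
l(Z, m) = (6 + m)²/4
(116 + l(6, 0))² = (116 + (6 + 0)²/4)² = (116 + (¼)*6²)² = (116 + (¼)*36)² = (116 + 9)² = 125² = 15625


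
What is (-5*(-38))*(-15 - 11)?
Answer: -4940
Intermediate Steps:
(-5*(-38))*(-15 - 11) = 190*(-26) = -4940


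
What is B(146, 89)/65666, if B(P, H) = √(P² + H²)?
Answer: 13*√173/65666 ≈ 0.0026039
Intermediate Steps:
B(P, H) = √(H² + P²)
B(146, 89)/65666 = √(89² + 146²)/65666 = √(7921 + 21316)*(1/65666) = √29237*(1/65666) = (13*√173)*(1/65666) = 13*√173/65666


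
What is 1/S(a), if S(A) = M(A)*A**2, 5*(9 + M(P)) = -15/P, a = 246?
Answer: -1/545382 ≈ -1.8336e-6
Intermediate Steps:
M(P) = -9 - 3/P (M(P) = -9 + (-15/P)/5 = -9 - 3/P)
S(A) = A**2*(-9 - 3/A) (S(A) = (-9 - 3/A)*A**2 = A**2*(-9 - 3/A))
1/S(a) = 1/(-3*246*(1 + 3*246)) = 1/(-3*246*(1 + 738)) = 1/(-3*246*739) = 1/(-545382) = -1/545382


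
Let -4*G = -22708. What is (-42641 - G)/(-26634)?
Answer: 8053/4439 ≈ 1.8141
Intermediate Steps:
G = 5677 (G = -1/4*(-22708) = 5677)
(-42641 - G)/(-26634) = (-42641 - 1*5677)/(-26634) = (-42641 - 5677)*(-1/26634) = -48318*(-1/26634) = 8053/4439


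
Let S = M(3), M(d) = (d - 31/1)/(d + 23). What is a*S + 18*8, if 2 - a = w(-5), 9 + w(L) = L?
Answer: 1648/13 ≈ 126.77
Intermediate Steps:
w(L) = -9 + L
a = 16 (a = 2 - (-9 - 5) = 2 - 1*(-14) = 2 + 14 = 16)
M(d) = (-31 + d)/(23 + d) (M(d) = (d - 31*1)/(23 + d) = (d - 31)/(23 + d) = (-31 + d)/(23 + d))
S = -14/13 (S = (-31 + 3)/(23 + 3) = -28/26 = (1/26)*(-28) = -14/13 ≈ -1.0769)
a*S + 18*8 = 16*(-14/13) + 18*8 = -224/13 + 144 = 1648/13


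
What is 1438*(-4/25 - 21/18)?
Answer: -143081/75 ≈ -1907.7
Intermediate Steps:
1438*(-4/25 - 21/18) = 1438*(-4*1/25 - 21*1/18) = 1438*(-4/25 - 7/6) = 1438*(-199/150) = -143081/75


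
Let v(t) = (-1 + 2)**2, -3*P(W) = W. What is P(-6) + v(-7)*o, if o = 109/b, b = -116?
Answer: 123/116 ≈ 1.0603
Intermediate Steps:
P(W) = -W/3
v(t) = 1 (v(t) = 1**2 = 1)
o = -109/116 (o = 109/(-116) = 109*(-1/116) = -109/116 ≈ -0.93966)
P(-6) + v(-7)*o = -1/3*(-6) + 1*(-109/116) = 2 - 109/116 = 123/116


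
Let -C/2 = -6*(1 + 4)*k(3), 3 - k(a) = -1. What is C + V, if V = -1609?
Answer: -1369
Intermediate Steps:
k(a) = 4 (k(a) = 3 - 1*(-1) = 3 + 1 = 4)
C = 240 (C = -(-12)*((1 + 4)*4)*1 = -(-12)*(5*4)*1 = -(-12)*20*1 = -(-12)*20 = -2*(-120) = 240)
C + V = 240 - 1609 = -1369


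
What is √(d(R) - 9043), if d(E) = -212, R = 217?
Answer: I*√9255 ≈ 96.203*I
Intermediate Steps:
√(d(R) - 9043) = √(-212 - 9043) = √(-9255) = I*√9255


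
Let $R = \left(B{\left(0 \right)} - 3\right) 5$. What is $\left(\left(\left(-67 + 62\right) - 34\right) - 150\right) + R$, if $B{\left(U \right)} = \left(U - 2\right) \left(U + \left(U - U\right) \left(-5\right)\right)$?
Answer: $-204$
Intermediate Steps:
$B{\left(U \right)} = U \left(-2 + U\right)$ ($B{\left(U \right)} = \left(-2 + U\right) \left(U + 0 \left(-5\right)\right) = \left(-2 + U\right) \left(U + 0\right) = \left(-2 + U\right) U = U \left(-2 + U\right)$)
$R = -15$ ($R = \left(0 \left(-2 + 0\right) - 3\right) 5 = \left(0 \left(-2\right) - 3\right) 5 = \left(0 - 3\right) 5 = \left(-3\right) 5 = -15$)
$\left(\left(\left(-67 + 62\right) - 34\right) - 150\right) + R = \left(\left(\left(-67 + 62\right) - 34\right) - 150\right) - 15 = \left(\left(-5 - 34\right) - 150\right) - 15 = \left(-39 - 150\right) - 15 = -189 - 15 = -204$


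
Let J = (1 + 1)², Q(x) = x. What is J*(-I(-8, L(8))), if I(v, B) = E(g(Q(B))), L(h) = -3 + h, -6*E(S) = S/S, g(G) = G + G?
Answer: ⅔ ≈ 0.66667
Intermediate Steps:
g(G) = 2*G
E(S) = -⅙ (E(S) = -S/(6*S) = -⅙*1 = -⅙)
J = 4 (J = 2² = 4)
I(v, B) = -⅙
J*(-I(-8, L(8))) = 4*(-1*(-⅙)) = 4*(⅙) = ⅔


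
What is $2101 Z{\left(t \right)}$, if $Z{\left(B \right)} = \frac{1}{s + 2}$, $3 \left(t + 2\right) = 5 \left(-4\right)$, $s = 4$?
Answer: $\frac{2101}{6} \approx 350.17$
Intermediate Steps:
$t = - \frac{26}{3}$ ($t = -2 + \frac{5 \left(-4\right)}{3} = -2 + \frac{1}{3} \left(-20\right) = -2 - \frac{20}{3} = - \frac{26}{3} \approx -8.6667$)
$Z{\left(B \right)} = \frac{1}{6}$ ($Z{\left(B \right)} = \frac{1}{4 + 2} = \frac{1}{6}$)
$2101 Z{\left(t \right)} = 2101 \cdot \frac{1}{6} = \frac{2101}{6}$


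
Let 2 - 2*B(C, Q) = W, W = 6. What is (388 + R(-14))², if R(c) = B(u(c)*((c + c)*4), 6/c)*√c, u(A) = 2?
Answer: 150488 - 1552*I*√14 ≈ 1.5049e+5 - 5807.1*I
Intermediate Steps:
B(C, Q) = -2 (B(C, Q) = 1 - ½*6 = 1 - 3 = -2)
R(c) = -2*√c
(388 + R(-14))² = (388 - 2*I*√14)²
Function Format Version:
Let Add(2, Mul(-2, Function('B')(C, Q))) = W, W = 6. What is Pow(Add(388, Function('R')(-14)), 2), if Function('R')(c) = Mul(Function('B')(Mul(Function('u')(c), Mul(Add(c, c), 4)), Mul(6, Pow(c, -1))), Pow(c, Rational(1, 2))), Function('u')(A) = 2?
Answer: Add(150488, Mul(-1552, I, Pow(14, Rational(1, 2)))) ≈ Add(1.5049e+5, Mul(-5807.1, I))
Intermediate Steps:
Function('B')(C, Q) = -2 (Function('B')(C, Q) = Add(1, Mul(Rational(-1, 2), 6)) = Add(1, -3) = -2)
Function('R')(c) = Mul(-2, Pow(c, Rational(1, 2)))
Pow(Add(388, Function('R')(-14)), 2) = Pow(Add(388, Mul(-2, Pow(-14, Rational(1, 2)))), 2) = Pow(Add(388, Mul(-2, Mul(I, Pow(14, Rational(1, 2))))), 2) = Pow(Add(388, Mul(-2, I, Pow(14, Rational(1, 2)))), 2)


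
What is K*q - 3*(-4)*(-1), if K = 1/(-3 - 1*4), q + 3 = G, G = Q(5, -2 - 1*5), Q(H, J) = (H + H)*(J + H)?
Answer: -61/7 ≈ -8.7143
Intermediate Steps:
Q(H, J) = 2*H*(H + J) (Q(H, J) = (2*H)*(H + J) = 2*H*(H + J))
G = -20 (G = 2*5*(5 + (-2 - 1*5)) = 2*5*(5 + (-2 - 5)) = 2*5*(5 - 7) = 2*5*(-2) = -20)
q = -23 (q = -3 - 20 = -23)
K = -1/7 (K = 1/(-3 - 4) = 1/(-7) = -1/7 ≈ -0.14286)
K*q - 3*(-4)*(-1) = -1/7*(-23) - 3*(-4)*(-1) = 23/7 + 12*(-1) = 23/7 - 12 = -61/7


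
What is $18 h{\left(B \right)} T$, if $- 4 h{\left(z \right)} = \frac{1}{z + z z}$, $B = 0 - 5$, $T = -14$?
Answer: $\frac{63}{20} \approx 3.15$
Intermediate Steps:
$B = -5$ ($B = 0 - 5 = -5$)
$h{\left(z \right)} = - \frac{1}{4 \left(z + z^{2}\right)}$ ($h{\left(z \right)} = - \frac{1}{4 \left(z + z z\right)} = - \frac{1}{4 \left(z + z^{2}\right)}$)
$18 h{\left(B \right)} T = 18 \left(- \frac{1}{4 \left(-5\right) \left(1 - 5\right)}\right) \left(-14\right) = 18 \left(\left(- \frac{1}{4}\right) \left(- \frac{1}{5}\right) \frac{1}{-4}\right) \left(-14\right) = 18 \left(\left(- \frac{1}{4}\right) \left(- \frac{1}{5}\right) \left(- \frac{1}{4}\right)\right) \left(-14\right) = 18 \left(- \frac{1}{80}\right) \left(-14\right) = \left(- \frac{9}{40}\right) \left(-14\right) = \frac{63}{20}$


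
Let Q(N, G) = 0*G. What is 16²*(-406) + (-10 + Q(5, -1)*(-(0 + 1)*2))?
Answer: -103946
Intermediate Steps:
Q(N, G) = 0
16²*(-406) + (-10 + Q(5, -1)*(-(0 + 1)*2)) = 16²*(-406) + (-10 + 0*(-(0 + 1)*2)) = 256*(-406) + (-10 + 0*(-2)) = -103936 + (-10 + 0*(-1*2)) = -103936 + (-10 + 0*(-2)) = -103936 + (-10 + 0) = -103936 - 10 = -103946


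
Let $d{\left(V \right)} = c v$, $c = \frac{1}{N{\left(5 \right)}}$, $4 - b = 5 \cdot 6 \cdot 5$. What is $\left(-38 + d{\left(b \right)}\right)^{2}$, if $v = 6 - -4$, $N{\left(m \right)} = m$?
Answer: $1296$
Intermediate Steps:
$b = -146$ ($b = 4 - 5 \cdot 6 \cdot 5 = 4 - 30 \cdot 5 = 4 - 150 = -146$)
$v = 10$ ($v = 6 + 4 = 10$)
$c = \frac{1}{5} \approx 0.2$
$d{\left(V \right)} = 2$ ($d{\left(V \right)} = \frac{1}{5} \cdot 10 = 2$)
$\left(-38 + d{\left(b \right)}\right)^{2} = \left(-38 + 2\right)^{2} = \left(-36\right)^{2} = 1296$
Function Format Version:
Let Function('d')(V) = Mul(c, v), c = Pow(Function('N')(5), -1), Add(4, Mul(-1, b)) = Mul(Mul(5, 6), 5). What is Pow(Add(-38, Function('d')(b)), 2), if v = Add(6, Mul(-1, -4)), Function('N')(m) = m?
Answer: 1296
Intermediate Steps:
b = -146 (b = Add(4, Mul(-1, Mul(Mul(5, 6), 5))) = Add(4, Mul(-1, Mul(30, 5))) = Add(4, Mul(-1, 150)) = Add(4, -150) = -146)
v = 10 (v = Add(6, 4) = 10)
c = Rational(1, 5) (c = Pow(5, -1) = Rational(1, 5) ≈ 0.20000)
Function('d')(V) = 2 (Function('d')(V) = Mul(Rational(1, 5), 10) = 2)
Pow(Add(-38, Function('d')(b)), 2) = Pow(Add(-38, 2), 2) = Pow(-36, 2) = 1296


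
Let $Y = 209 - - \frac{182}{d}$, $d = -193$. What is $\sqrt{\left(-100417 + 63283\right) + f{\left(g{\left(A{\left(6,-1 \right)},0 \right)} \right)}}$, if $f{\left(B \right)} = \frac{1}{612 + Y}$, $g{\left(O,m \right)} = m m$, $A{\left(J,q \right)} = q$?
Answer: $\frac{i \sqrt{930195879835791}}{158271} \approx 192.7 i$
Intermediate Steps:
$g{\left(O,m \right)} = m^{2}$
$Y = \frac{40155}{193}$ ($Y = 209 - - \frac{182}{-193} = 209 - \left(-182\right) \left(- \frac{1}{193}\right) = 209 - \frac{182}{193} = \frac{40155}{193} \approx 208.06$)
$f{\left(B \right)} = \frac{193}{158271}$ ($f{\left(B \right)} = \frac{1}{612 + \frac{40155}{193}} = \frac{1}{\frac{158271}{193}} = \frac{193}{158271}$)
$\sqrt{\left(-100417 + 63283\right) + f{\left(g{\left(A{\left(6,-1 \right)},0 \right)} \right)}} = \sqrt{\left(-100417 + 63283\right) + \frac{193}{158271}} = \sqrt{-37134 + \frac{193}{158271}} = \sqrt{- \frac{5877235121}{158271}} = \frac{i \sqrt{930195879835791}}{158271}$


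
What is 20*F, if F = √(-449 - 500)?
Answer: 20*I*√949 ≈ 616.12*I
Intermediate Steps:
F = I*√949 (F = √(-949) = I*√949 ≈ 30.806*I)
20*F = 20*(I*√949) = 20*I*√949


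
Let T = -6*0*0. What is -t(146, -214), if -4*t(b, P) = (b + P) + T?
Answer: -17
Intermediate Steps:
T = 0 (T = 0*0 = 0)
t(b, P) = -P/4 - b/4 (t(b, P) = -((b + P) + 0)/4 = -((P + b) + 0)/4 = -(P + b)/4 = -P/4 - b/4)
-t(146, -214) = -(-1/4*(-214) - 1/4*146) = -(107/2 - 73/2) = -1*17 = -17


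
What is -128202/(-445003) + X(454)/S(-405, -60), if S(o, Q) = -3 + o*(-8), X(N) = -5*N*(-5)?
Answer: 420444148/110805747 ≈ 3.7944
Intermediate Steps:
X(N) = 25*N
S(o, Q) = -3 - 8*o
-128202/(-445003) + X(454)/S(-405, -60) = -128202/(-445003) + (25*454)/(-3 - 8*(-405)) = -128202*(-1/445003) + 11350/(-3 + 3240) = 128202/445003 + 11350/3237 = 420444148/110805747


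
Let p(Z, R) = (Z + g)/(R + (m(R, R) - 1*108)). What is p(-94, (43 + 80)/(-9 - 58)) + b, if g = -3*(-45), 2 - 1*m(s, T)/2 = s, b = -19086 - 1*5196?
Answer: -166213037/6845 ≈ -24282.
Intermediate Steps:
b = -24282 (b = -19086 - 5196 = -24282)
m(s, T) = 4 - 2*s
g = 135
p(Z, R) = (135 + Z)/(-104 - R) (p(Z, R) = (Z + 135)/(R + ((4 - 2*R) - 1*108)) = (135 + Z)/(R + ((4 - 2*R) - 108)) = (135 + Z)/(R + (-104 - 2*R)) = (135 + Z)/(-104 - R))
p(-94, (43 + 80)/(-9 - 58)) + b = (-135 - 1*(-94))/(104 + (43 + 80)/(-9 - 58)) - 24282 = (-135 + 94)/(104 + 123/(-67)) - 24282 = -41/(104 + 123*(-1/67)) - 24282 = -41/(104 - 123/67) - 24282 = -41/(6845/67) - 24282 = (67/6845)*(-41) - 24282 = -2747/6845 - 24282 = -166213037/6845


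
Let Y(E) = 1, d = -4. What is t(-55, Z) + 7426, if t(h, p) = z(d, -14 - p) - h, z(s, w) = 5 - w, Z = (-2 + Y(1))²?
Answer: 7501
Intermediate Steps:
Z = 1 (Z = (-2 + 1)² = (-1)² = 1)
t(h, p) = 19 + p - h (t(h, p) = (5 - (-14 - p)) - h = (5 + (14 + p)) - h = (19 + p) - h = 19 + p - h)
t(-55, Z) + 7426 = (19 + 1 - 1*(-55)) + 7426 = (19 + 1 + 55) + 7426 = 75 + 7426 = 7501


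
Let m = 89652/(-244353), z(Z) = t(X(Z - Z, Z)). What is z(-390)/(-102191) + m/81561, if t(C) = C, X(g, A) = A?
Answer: 83477544466/21899284099971 ≈ 0.0038119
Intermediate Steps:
z(Z) = Z
m = -29884/81451 (m = 89652*(-1/244353) = -29884/81451 ≈ -0.36690)
z(-390)/(-102191) + m/81561 = -390/(-102191) - 29884/81451/81561 = -390*(-1/102191) - 29884/81451*1/81561 = 390/102191 - 964/214297581 = 83477544466/21899284099971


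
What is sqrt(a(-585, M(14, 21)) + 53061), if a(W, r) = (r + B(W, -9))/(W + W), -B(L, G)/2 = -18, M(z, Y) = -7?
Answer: sqrt(8070574330)/390 ≈ 230.35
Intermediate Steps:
B(L, G) = 36 (B(L, G) = -2*(-18) = 36)
a(W, r) = (36 + r)/(2*W) (a(W, r) = (r + 36)/(W + W) = (36 + r)/((2*W)) = (36 + r)*(1/(2*W)) = (36 + r)/(2*W))
sqrt(a(-585, M(14, 21)) + 53061) = sqrt((1/2)*(36 - 7)/(-585) + 53061) = sqrt((1/2)*(-1/585)*29 + 53061) = sqrt(-29/1170 + 53061) = sqrt(62081341/1170) = sqrt(8070574330)/390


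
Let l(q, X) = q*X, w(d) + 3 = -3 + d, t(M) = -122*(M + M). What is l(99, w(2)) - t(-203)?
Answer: -49928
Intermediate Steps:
t(M) = -244*M
w(d) = -6 + d (w(d) = -3 + (-3 + d) = -6 + d)
l(q, X) = X*q
l(99, w(2)) - t(-203) = (-6 + 2)*99 - (-244)*(-203) = -4*99 - 1*49532 = -396 - 49532 = -49928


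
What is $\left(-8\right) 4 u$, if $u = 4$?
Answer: $-128$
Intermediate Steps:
$\left(-8\right) 4 u = \left(-8\right) 4 \cdot 4 = \left(-32\right) 4 = -128$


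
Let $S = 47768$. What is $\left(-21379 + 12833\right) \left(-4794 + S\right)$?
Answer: $-367255804$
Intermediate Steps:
$\left(-21379 + 12833\right) \left(-4794 + S\right) = \left(-21379 + 12833\right) \left(-4794 + 47768\right) = \left(-8546\right) 42974 = -367255804$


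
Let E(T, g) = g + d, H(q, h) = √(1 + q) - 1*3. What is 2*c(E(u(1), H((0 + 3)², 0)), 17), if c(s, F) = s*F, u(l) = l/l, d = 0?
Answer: -102 + 34*√10 ≈ 5.5174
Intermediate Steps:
H(q, h) = -3 + √(1 + q) (H(q, h) = √(1 + q) - 3 = -3 + √(1 + q))
u(l) = 1
E(T, g) = g (E(T, g) = g + 0 = g)
c(s, F) = F*s
2*c(E(u(1), H((0 + 3)², 0)), 17) = 2*(17*(-3 + √(1 + (0 + 3)²))) = 2*(17*(-3 + √(1 + 3²))) = 2*(17*(-3 + √(1 + 9))) = 2*(17*(-3 + √10)) = 2*(-51 + 17*√10) = -102 + 34*√10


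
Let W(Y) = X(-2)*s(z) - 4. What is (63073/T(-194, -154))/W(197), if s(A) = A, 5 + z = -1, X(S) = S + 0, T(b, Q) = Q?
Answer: -63073/1232 ≈ -51.196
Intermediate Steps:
X(S) = S
z = -6 (z = -5 - 1 = -6)
W(Y) = 8 (W(Y) = -2*(-6) - 4 = 12 - 4 = 8)
(63073/T(-194, -154))/W(197) = (63073/(-154))/8 = (63073*(-1/154))*(⅛) = -63073/154*⅛ = -63073/1232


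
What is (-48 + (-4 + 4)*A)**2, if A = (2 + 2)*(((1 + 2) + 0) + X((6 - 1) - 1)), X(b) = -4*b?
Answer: 2304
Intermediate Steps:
A = -52 (A = (2 + 2)*(((1 + 2) + 0) - 4*((6 - 1) - 1)) = 4*((3 + 0) - 4*(5 - 1)) = 4*(3 - 4*4) = 4*(3 - 16) = 4*(-13) = -52)
(-48 + (-4 + 4)*A)**2 = (-48 + (-4 + 4)*(-52))**2 = (-48 + 0*(-52))**2 = (-48 + 0)**2 = (-48)**2 = 2304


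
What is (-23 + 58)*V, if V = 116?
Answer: 4060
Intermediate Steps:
(-23 + 58)*V = (-23 + 58)*116 = 35*116 = 4060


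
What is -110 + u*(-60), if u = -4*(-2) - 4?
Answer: -350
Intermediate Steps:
u = 4 (u = 8 - 4 = 4)
-110 + u*(-60) = -110 + 4*(-60) = -110 - 240 = -350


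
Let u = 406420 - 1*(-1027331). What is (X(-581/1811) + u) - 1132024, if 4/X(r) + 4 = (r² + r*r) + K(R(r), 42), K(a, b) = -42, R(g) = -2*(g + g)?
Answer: 11329245435276/37548011 ≈ 3.0173e+5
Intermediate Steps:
R(g) = -4*g
u = 1433751 (u = 406420 + 1027331 = 1433751)
X(r) = 4/(-46 + 2*r²) (X(r) = 4/(-4 + ((r² + r*r) - 42)) = 4/(-4 + ((r² + r²) - 42)) = 4/(-4 + (2*r² - 42)) = 4/(-4 + (-42 + 2*r²)) = 4/(-46 + 2*r²))
(X(-581/1811) + u) - 1132024 = (2/(-23 + (-581/1811)²) + 1433751) - 1132024 = (2/(-23 + 337561/3279721) + 1433751) - 1132024 = (2/(-75096022/3279721) + 1433751) - 1132024 = (2*(-3279721/75096022) + 1433751) - 1132024 = (-3279721/37548011 + 1433751) - 1132024 = 53834495039540/37548011 - 1132024 = 11329245435276/37548011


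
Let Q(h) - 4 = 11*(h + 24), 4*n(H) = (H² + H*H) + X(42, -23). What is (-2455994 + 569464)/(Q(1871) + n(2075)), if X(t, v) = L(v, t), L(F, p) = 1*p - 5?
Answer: -7546120/8694683 ≈ -0.86790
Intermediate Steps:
L(F, p) = -5 + p (L(F, p) = p - 5 = -5 + p)
X(t, v) = -5 + t
n(H) = 37/4 + H²/2 (n(H) = ((H² + H*H) + (-5 + 42))/4 = ((H² + H²) + 37)/4 = (2*H² + 37)/4 = (37 + 2*H²)/4 = 37/4 + H²/2)
Q(h) = 268 + 11*h (Q(h) = 4 + 11*(h + 24) = 4 + 11*(24 + h) = 4 + (264 + 11*h) = 268 + 11*h)
(-2455994 + 569464)/(Q(1871) + n(2075)) = (-2455994 + 569464)/((268 + 11*1871) + (37/4 + (½)*2075²)) = -1886530/((268 + 20581) + (37/4 + (½)*4305625)) = -1886530/(20849 + (37/4 + 4305625/2)) = -1886530/(20849 + 8611287/4) = -1886530/8694683/4 = -1886530*4/8694683 = -7546120/8694683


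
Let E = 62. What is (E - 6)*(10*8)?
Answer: 4480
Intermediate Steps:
(E - 6)*(10*8) = (62 - 6)*(10*8) = 56*80 = 4480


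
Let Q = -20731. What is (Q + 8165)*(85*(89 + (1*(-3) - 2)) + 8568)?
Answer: -197386728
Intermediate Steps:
(Q + 8165)*(85*(89 + (1*(-3) - 2)) + 8568) = (-20731 + 8165)*(85*(89 + (1*(-3) - 2)) + 8568) = -12566*(85*(89 + (-3 - 2)) + 8568) = -12566*(85*(89 - 5) + 8568) = -12566*(85*84 + 8568) = -12566*(7140 + 8568) = -12566*15708 = -197386728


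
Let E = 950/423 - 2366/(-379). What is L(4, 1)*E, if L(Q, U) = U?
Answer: 1360868/160317 ≈ 8.4886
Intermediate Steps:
E = 1360868/160317 (E = 950*(1/423) - 2366*(-1/379) = 950/423 + 2366/379 = 1360868/160317 ≈ 8.4886)
L(4, 1)*E = 1*(1360868/160317) = 1360868/160317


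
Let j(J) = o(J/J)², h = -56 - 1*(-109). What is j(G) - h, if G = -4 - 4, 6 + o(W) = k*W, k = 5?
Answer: -52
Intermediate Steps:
o(W) = -6 + 5*W
h = 53 (h = -56 + 109 = 53)
G = -8
j(J) = 1 (j(J) = (-6 + 5*(J/J))² = (-6 + 5*1)² = (-6 + 5)² = (-1)² = 1)
j(G) - h = 1 - 1*53 = 1 - 53 = -52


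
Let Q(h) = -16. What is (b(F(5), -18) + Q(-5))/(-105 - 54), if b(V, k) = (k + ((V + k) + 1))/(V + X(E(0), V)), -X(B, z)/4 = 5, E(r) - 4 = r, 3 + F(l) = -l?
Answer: 135/1484 ≈ 0.090970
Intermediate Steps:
F(l) = -3 - l
E(r) = 4 + r
X(B, z) = -20 (X(B, z) = -4*5 = -20)
b(V, k) = (1 + V + 2*k)/(-20 + V) (b(V, k) = (k + ((V + k) + 1))/(V - 20) = (k + (1 + V + k))/(-20 + V) = (1 + V + 2*k)/(-20 + V))
(b(F(5), -18) + Q(-5))/(-105 - 54) = ((1 + (-3 - 1*5) + 2*(-18))/(-20 + (-3 - 1*5)) - 16)/(-105 - 54) = ((1 + (-3 - 5) - 36)/(-20 + (-3 - 5)) - 16)/(-159) = ((1 - 8 - 36)/(-20 - 8) - 16)*(-1/159) = (-43/(-28) - 16)*(-1/159) = (-1/28*(-43) - 16)*(-1/159) = (43/28 - 16)*(-1/159) = -405/28*(-1/159) = 135/1484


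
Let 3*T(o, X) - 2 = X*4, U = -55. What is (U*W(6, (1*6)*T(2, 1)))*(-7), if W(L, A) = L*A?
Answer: 27720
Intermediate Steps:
T(o, X) = 2/3 + 4*X/3 (T(o, X) = 2/3 + (X*4)/3 = 2/3 + (4*X)/3 = 2/3 + 4*X/3)
W(L, A) = A*L
(U*W(6, (1*6)*T(2, 1)))*(-7) = -55*(1*6)*(2/3 + (4/3)*1)*6*(-7) = -55*6*(2/3 + 4/3)*6*(-7) = -55*6*2*6*(-7) = -660*6*(-7) = -55*72*(-7) = -3960*(-7) = 27720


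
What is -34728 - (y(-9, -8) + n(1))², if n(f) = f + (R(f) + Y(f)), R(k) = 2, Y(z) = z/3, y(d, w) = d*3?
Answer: -317593/9 ≈ -35288.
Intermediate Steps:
y(d, w) = 3*d
Y(z) = z/3 (Y(z) = z*(⅓) = z/3)
n(f) = 2 + 4*f/3 (n(f) = f + (2 + f/3) = 2 + 4*f/3)
-34728 - (y(-9, -8) + n(1))² = -34728 - (3*(-9) + (2 + (4/3)*1))² = -34728 - (-27 + (2 + 4/3))² = -34728 - (-27 + 10/3)² = -34728 - (-71/3)² = -34728 - 1*5041/9 = -34728 - 5041/9 = -317593/9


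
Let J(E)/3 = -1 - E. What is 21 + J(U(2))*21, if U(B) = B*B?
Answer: -294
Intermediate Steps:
U(B) = B²
J(E) = -3 - 3*E (J(E) = 3*(-1 - E) = -3 - 3*E)
21 + J(U(2))*21 = 21 + (-3 - 3*2²)*21 = 21 + (-3 - 3*4)*21 = 21 + (-3 - 12)*21 = 21 - 15*21 = 21 - 315 = -294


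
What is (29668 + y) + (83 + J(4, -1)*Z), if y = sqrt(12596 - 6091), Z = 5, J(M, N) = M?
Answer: 29771 + sqrt(6505) ≈ 29852.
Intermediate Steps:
y = sqrt(6505) ≈ 80.654
(29668 + y) + (83 + J(4, -1)*Z) = (29668 + sqrt(6505)) + (83 + 4*5) = (29668 + sqrt(6505)) + (83 + 20) = (29668 + sqrt(6505)) + 103 = 29771 + sqrt(6505)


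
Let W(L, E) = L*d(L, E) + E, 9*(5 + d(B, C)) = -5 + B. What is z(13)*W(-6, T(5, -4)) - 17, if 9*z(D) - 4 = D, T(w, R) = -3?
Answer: 1292/27 ≈ 47.852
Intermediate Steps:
d(B, C) = -50/9 + B/9 (d(B, C) = -5 + (-5 + B)/9 = -5 + (-5/9 + B/9) = -50/9 + B/9)
W(L, E) = E + L*(-50/9 + L/9) (W(L, E) = L*(-50/9 + L/9) + E = E + L*(-50/9 + L/9))
z(D) = 4/9 + D/9
z(13)*W(-6, T(5, -4)) - 17 = (4/9 + (⅑)*13)*(-3 + (⅑)*(-6)*(-50 - 6)) - 17 = (4/9 + 13/9)*(-3 + (⅑)*(-6)*(-56)) - 17 = 17*(-3 + 112/3)/9 - 17 = (17/9)*(103/3) - 17 = 1751/27 - 17 = 1292/27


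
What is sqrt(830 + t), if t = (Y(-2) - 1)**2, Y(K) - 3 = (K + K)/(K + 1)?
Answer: sqrt(866) ≈ 29.428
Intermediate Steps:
Y(K) = 3 + 2*K/(1 + K) (Y(K) = 3 + (K + K)/(K + 1) = 3 + (2*K)/(1 + K) = 3 + 2*K/(1 + K))
t = 36 (t = ((3 + 5*(-2))/(1 - 2) - 1)**2 = ((3 - 10)/(-1) - 1)**2 = (-1*(-7) - 1)**2 = (7 - 1)**2 = 6**2 = 36)
sqrt(830 + t) = sqrt(830 + 36) = sqrt(866)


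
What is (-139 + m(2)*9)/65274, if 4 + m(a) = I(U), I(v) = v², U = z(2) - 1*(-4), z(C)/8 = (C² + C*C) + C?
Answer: 63329/65274 ≈ 0.97020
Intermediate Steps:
z(C) = 8*C + 16*C² (z(C) = 8*((C² + C*C) + C) = 8*((C² + C²) + C) = 8*(2*C² + C) = 8*(C + 2*C²) = 8*C + 16*C²)
U = 84 (U = 8*2*(1 + 2*2) - 1*(-4) = 8*2*(1 + 4) + 4 = 8*2*5 + 4 = 80 + 4 = 84)
m(a) = 7052 (m(a) = -4 + 84² = -4 + 7056 = 7052)
(-139 + m(2)*9)/65274 = (-139 + 7052*9)/65274 = (-139 + 63468)*(1/65274) = 63329*(1/65274) = 63329/65274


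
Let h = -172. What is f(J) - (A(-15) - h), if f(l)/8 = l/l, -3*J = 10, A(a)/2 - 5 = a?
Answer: -144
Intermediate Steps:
A(a) = 10 + 2*a
J = -10/3 (J = -⅓*10 = -10/3 ≈ -3.3333)
f(l) = 8 (f(l) = 8*(l/l) = 8*1 = 8)
f(J) - (A(-15) - h) = 8 - ((10 + 2*(-15)) - 1*(-172)) = 8 - ((10 - 30) + 172) = 8 - (-20 + 172) = 8 - 1*152 = 8 - 152 = -144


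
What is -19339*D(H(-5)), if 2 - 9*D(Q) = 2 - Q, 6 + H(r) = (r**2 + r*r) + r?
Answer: -251407/3 ≈ -83802.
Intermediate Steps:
H(r) = -6 + r + 2*r**2 (H(r) = -6 + ((r**2 + r*r) + r) = -6 + ((r**2 + r**2) + r) = -6 + (2*r**2 + r) = -6 + (r + 2*r**2) = -6 + r + 2*r**2)
D(Q) = Q/9 (D(Q) = 2/9 - (2 - Q)/9 = 2/9 + (-2/9 + Q/9) = Q/9)
-19339*D(H(-5)) = -19339*(-6 - 5 + 2*(-5)**2)/9 = -19339*(-6 - 5 + 2*25)/9 = -19339*(-6 - 5 + 50)/9 = -19339*39/9 = -19339*13/3 = -251407/3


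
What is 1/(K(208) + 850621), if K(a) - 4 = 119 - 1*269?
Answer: 1/850475 ≈ 1.1758e-6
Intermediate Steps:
K(a) = -146 (K(a) = 4 + (119 - 1*269) = 4 + (119 - 269) = 4 - 150 = -146)
1/(K(208) + 850621) = 1/(-146 + 850621) = 1/850475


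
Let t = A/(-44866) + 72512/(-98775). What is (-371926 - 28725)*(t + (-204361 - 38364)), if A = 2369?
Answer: 430969503190150131167/4431639150 ≈ 9.7248e+10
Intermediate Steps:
t = -3487321367/4431639150 (t = 2369/(-44866) + 72512/(-98775) = 2369*(-1/44866) + 72512*(-1/98775) = -2369/44866 - 72512/98775 = -3487321367/4431639150 ≈ -0.78691)
(-371926 - 28725)*(t + (-204361 - 38364)) = (-371926 - 28725)*(-3487321367/4431639150 + (-204361 - 38364)) = -400651*(-3487321367/4431639150 - 242725) = -400651*(-1075673100005117/4431639150) = 430969503190150131167/4431639150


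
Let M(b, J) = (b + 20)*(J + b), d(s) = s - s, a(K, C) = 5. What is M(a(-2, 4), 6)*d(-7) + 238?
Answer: 238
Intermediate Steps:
d(s) = 0
M(b, J) = (20 + b)*(J + b)
M(a(-2, 4), 6)*d(-7) + 238 = (5**2 + 20*6 + 20*5 + 6*5)*0 + 238 = (25 + 120 + 100 + 30)*0 + 238 = 275*0 + 238 = 0 + 238 = 238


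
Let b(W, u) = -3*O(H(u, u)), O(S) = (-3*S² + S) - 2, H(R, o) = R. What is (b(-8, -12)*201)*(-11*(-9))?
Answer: 26624862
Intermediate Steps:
O(S) = -2 + S - 3*S² (O(S) = (S - 3*S²) - 2 = -2 + S - 3*S²)
b(W, u) = 6 - 3*u + 9*u² (b(W, u) = -3*(-2 + u - 3*u²) = 6 - 3*u + 9*u²)
(b(-8, -12)*201)*(-11*(-9)) = ((6 - 3*(-12) + 9*(-12)²)*201)*(-11*(-9)) = ((6 + 36 + 9*144)*201)*99 = ((6 + 36 + 1296)*201)*99 = (1338*201)*99 = 268938*99 = 26624862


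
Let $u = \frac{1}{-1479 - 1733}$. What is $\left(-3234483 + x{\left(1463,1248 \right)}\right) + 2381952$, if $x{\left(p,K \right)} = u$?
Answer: $- \frac{2738329573}{3212} \approx -8.5253 \cdot 10^{5}$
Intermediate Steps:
$u = - \frac{1}{3212}$ ($u = \frac{1}{-3212} = - \frac{1}{3212} \approx -0.00031133$)
$x{\left(p,K \right)} = - \frac{1}{3212}$
$\left(-3234483 + x{\left(1463,1248 \right)}\right) + 2381952 = \left(-3234483 - \frac{1}{3212}\right) + 2381952 = - \frac{10389159397}{3212} + 2381952 = - \frac{2738329573}{3212}$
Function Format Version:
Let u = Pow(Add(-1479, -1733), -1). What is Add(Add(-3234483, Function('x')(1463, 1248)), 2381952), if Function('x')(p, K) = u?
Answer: Rational(-2738329573, 3212) ≈ -8.5253e+5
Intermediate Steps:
u = Rational(-1, 3212) (u = Pow(-3212, -1) = Rational(-1, 3212) ≈ -0.00031133)
Function('x')(p, K) = Rational(-1, 3212)
Add(Add(-3234483, Function('x')(1463, 1248)), 2381952) = Add(Add(-3234483, Rational(-1, 3212)), 2381952) = Add(Rational(-10389159397, 3212), 2381952) = Rational(-2738329573, 3212)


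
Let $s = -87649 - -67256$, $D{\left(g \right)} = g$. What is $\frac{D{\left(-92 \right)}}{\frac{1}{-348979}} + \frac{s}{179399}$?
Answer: $\frac{5759796472739}{179399} \approx 3.2106 \cdot 10^{7}$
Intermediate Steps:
$s = -20393$ ($s = -87649 + 67256 = -20393$)
$\frac{D{\left(-92 \right)}}{\frac{1}{-348979}} + \frac{s}{179399} = - \frac{92}{\frac{1}{-348979}} - \frac{20393}{179399} = - \frac{92}{- \frac{1}{348979}} - \frac{20393}{179399} = \left(-92\right) \left(-348979\right) - \frac{20393}{179399} = 32106068 - \frac{20393}{179399} = \frac{5759796472739}{179399}$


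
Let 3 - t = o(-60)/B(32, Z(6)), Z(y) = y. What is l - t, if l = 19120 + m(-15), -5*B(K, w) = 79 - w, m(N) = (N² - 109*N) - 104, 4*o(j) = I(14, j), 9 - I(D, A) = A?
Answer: 6094571/292 ≈ 20872.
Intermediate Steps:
I(D, A) = 9 - A
o(j) = 9/4 - j/4 (o(j) = (9 - j)/4 = 9/4 - j/4)
m(N) = -104 + N² - 109*N
B(K, w) = -79/5 + w/5 (B(K, w) = -(79 - w)/5 = -79/5 + w/5)
l = 20876 (l = 19120 + (-104 + (-15)² - 109*(-15)) = 19120 + (-104 + 225 + 1635) = 19120 + 1756 = 20876)
t = 1221/292 (t = 3 - (9/4 - ¼*(-60))/(-79/5 + (⅕)*6) = 3 - (9/4 + 15)/(-79/5 + 6/5) = 3 - 69/(4*(-73/5)) = 3 - 69*(-5)/(4*73) = 3 - 1*(-345/292) = 3 + 345/292 = 1221/292 ≈ 4.1815)
l - t = 20876 - 1*1221/292 = 20876 - 1221/292 = 6094571/292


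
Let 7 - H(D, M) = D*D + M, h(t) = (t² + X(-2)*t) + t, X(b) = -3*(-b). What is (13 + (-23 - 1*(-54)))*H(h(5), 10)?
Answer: -132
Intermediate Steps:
X(b) = 3*b (X(b) = -(-3)*b = 3*b)
h(t) = t² - 5*t (h(t) = (t² + (3*(-2))*t) + t = (t² - 6*t) + t = t² - 5*t)
H(D, M) = 7 - M - D² (H(D, M) = 7 - (D*D + M) = 7 - (D² + M) = 7 - (M + D²) = 7 + (-M - D²) = 7 - M - D²)
(13 + (-23 - 1*(-54)))*H(h(5), 10) = (13 + (-23 - 1*(-54)))*(7 - 1*10 - (5*(-5 + 5))²) = (13 + (-23 + 54))*(7 - 10 - (5*0)²) = (13 + 31)*(7 - 10 - 1*0²) = 44*(7 - 10 - 1*0) = 44*(7 - 10 + 0) = 44*(-3) = -132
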